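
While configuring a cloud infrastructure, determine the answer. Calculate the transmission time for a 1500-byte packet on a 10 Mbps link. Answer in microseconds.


Given: packet = 1500 bytes, bandwidth = 10 Mbps
Packet in bits = 1500 * 8 = 12000 bits
Bandwidth = 10 * 10^6 = 10000000 bps
Time = 12000 / 10000000 seconds
Time in us = 12000 * 10^6 / 10000000 = 1200

1200


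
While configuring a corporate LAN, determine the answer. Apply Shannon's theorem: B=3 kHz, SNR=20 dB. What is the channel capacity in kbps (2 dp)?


Given: B = 3 kHz, SNR = 20 dB
SNR linear = 10^(20/10) = 100
1 + SNR = 101
log2(101) = 6.6582114828
C = 3 * 1000 * 6.6582114828 = 19974.6344 bps
C = 19.974634 kbps -> 19.97 kbps (2 dp)

19.97


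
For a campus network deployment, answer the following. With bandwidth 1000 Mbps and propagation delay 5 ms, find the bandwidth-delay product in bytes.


Given: bandwidth = 1000 Mbps, delay = 5 ms
BDP in bits = 1000 * 10^6 * 5 / 1000
BDP in bits = 5000000
BDP in bytes = 5000000 / 8 = 625000

625000


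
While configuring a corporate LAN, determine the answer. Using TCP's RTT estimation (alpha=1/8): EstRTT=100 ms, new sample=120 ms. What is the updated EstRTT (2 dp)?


Given: EstRTT = 100 ms, SampleRTT = 120 ms, alpha = 1/8
New EstRTT = (1 - alpha) * EstRTT + alpha * SampleRTT
(7/8) * 100 = 87.5
(1/8) * 120 = 15
New EstRTT = 87.5 + 15 = 102.5 ms -> 102.50 ms (2 dp)

102.50


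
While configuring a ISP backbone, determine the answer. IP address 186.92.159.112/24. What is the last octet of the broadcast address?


Given: IP = 186.92.159.112, prefix = /24
Host bits = 32 - 24 = 8
Network last octet = 112 AND mask = 0
Host part size = 2^8 - 1 = 255
Broadcast last octet = 0 OR 255 = 255

255


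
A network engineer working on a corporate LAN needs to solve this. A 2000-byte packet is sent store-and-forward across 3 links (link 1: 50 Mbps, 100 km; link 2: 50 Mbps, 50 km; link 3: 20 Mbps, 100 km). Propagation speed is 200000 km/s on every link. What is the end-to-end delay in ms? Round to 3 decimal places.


Packet = 2000 bytes = 16000 bits. Store-and-forward: sum (t_trans + t_prop) per link.
Link 1: t_trans = 16000/(50*10^6) s = 0.3200 ms; t_prop = 100/200000 s = 0.5000 ms; subtotal = 0.8200 ms
Link 2: t_trans = 16000/(50*10^6) s = 0.3200 ms; t_prop = 50/200000 s = 0.2500 ms; subtotal = 0.5700 ms
Link 3: t_trans = 16000/(20*10^6) s = 0.8000 ms; t_prop = 100/200000 s = 0.5000 ms; subtotal = 1.3000 ms
End-to-end = 0.8200 + 0.5700 + 1.3000 = 2.6900 ms -> 2.690 ms (3 dp)

2.690


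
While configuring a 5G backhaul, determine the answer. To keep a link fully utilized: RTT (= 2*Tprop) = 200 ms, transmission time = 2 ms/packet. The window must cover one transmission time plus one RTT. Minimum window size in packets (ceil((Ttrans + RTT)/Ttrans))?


Given: Ttrans = 2 ms, RTT = 200 ms (= 2 * Tprop, Tprop = 100 ms)
Time until first ACK returns = Ttrans + RTT = 2 + 200 = 202 ms
Need W * Ttrans >= Ttrans + RTT  ->  W >= (Ttrans + RTT) / Ttrans
(Ttrans + RTT) / Ttrans = 202 / 2 = 101
W_min = ceil(101) = 101

101


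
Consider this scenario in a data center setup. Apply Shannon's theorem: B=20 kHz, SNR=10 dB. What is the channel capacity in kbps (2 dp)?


Given: B = 20 kHz, SNR = 10 dB
SNR linear = 10^(10/10) = 10
1 + SNR = 11
log2(11) = 3.4594316186
C = 20 * 1000 * 3.4594316186 = 69188.6324 bps
C = 69.188632 kbps -> 69.19 kbps (2 dp)

69.19


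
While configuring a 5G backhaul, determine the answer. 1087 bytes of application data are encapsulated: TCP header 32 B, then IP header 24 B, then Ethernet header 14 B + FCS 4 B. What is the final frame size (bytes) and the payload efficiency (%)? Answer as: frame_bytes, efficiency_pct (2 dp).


TCP segment = 1087 + 32 = 1119 B
IP packet = 1119 + 24 = 1143 B
Ethernet frame = 1143 + 14 + 4 = 1161 B
Efficiency = app / frame = 1087 / 1161 = 0.936262 = 93.6262% -> 93.63% (2 dp)

1161, 93.63


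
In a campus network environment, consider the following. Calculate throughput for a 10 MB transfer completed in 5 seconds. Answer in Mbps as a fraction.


Given: file = 10 MB, time = 5 s
File in Mb = 10 * 8 = 80 Mb
Throughput = 80 / 5 Mbps
Throughput = 16 Mbps

16


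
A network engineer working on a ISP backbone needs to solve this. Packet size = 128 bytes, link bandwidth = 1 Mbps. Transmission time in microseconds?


Given: packet = 128 bytes, bandwidth = 1 Mbps
Packet in bits = 128 * 8 = 1024 bits
Bandwidth = 1 * 10^6 = 1000000 bps
Time = 1024 / 1000000 seconds
Time in us = 1024 * 10^6 / 1000000 = 1024

1024


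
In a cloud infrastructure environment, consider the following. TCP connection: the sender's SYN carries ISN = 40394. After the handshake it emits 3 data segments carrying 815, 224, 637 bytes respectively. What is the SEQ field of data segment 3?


The SYN occupies sequence number ISN = 40394, so the first data byte is ISN + 1 = 40395.
SEQ of data segment i = (ISN + 1) + sum of payload sizes of segments 1..i-1.
Segment 1: SEQ = 40395, payload = 815 bytes
Segment 2: SEQ = 41210, payload = 224 bytes
Segment 3: SEQ = 41434, payload = 637 bytes
SEQ of segment 3 = 40395 + 815 + 224 = 41434

41434


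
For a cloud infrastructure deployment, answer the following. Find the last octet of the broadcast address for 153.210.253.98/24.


Given: IP = 153.210.253.98, prefix = /24
Host bits = 32 - 24 = 8
Network last octet = 98 AND mask = 0
Host part size = 2^8 - 1 = 255
Broadcast last octet = 0 OR 255 = 255

255


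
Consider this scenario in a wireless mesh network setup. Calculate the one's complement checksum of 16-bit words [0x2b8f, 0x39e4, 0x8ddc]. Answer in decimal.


Given words: [0x2b8f, 0x39e4, 0x8ddc]
Step 1: Sum all words
Raw sum = 11151 + 14820 + 36316 = 62287
One's complement = ~62287 & 0xFFFF = 3248

3248


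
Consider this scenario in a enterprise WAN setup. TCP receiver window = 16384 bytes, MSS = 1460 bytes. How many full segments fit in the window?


Given: RWND = 16384 bytes, MSS = 1460 bytes
Full segments = floor(RWND / MSS)
Full segments = floor(16384 / 1460)
Full segments = floor(11.2219) = 11

11


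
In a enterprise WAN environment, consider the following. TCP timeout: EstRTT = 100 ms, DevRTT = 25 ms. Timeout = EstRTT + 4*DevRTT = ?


Given: EstRTT = 100 ms, DevRTT = 25 ms
Timeout = EstRTT + 4 * DevRTT
4 * DevRTT = 4 * 25 = 100
Timeout = 100 + 100 = 200 ms

200


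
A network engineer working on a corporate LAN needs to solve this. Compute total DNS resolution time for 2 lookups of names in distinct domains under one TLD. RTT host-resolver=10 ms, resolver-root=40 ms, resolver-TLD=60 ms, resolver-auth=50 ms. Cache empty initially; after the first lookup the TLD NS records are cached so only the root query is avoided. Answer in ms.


Lookup 1 (cold cache): local + root + TLD + auth = 10 + 40 + 60 + 50 = 160 ms
Lookups 2..2 (TLD NS cached -> skip root; new domain -> still ask TLD and auth): local + TLD + auth = 10 + 60 + 50 = 120 ms each
Remaining 1 lookups: 1 * 120 = 120 ms
Total = 160 + 120 = 280 ms

280


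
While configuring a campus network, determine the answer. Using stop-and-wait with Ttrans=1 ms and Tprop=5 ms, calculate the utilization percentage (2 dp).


Given: Ttrans = 1 ms, Tprop = 5 ms
RTT = 2 * Tprop = 2 * 5 = 10 ms
U = Ttrans / (Ttrans + RTT)
U = 1 / (1 + 10)
U = 1 / 11 = 0.090909
U% = 9.09%

9.09


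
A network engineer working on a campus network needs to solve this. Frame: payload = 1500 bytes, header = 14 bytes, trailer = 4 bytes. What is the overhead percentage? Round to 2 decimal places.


Given: payload = 1500 B, header = 14 B, trailer = 4 B
Overhead bytes = header + trailer = 14 + 4 = 18
Total frame = payload + overhead = 1500 + 18 = 1518
Overhead % = 18 / 1518 * 100 = 1.1858% -> 1.19% (2 dp)

1.19


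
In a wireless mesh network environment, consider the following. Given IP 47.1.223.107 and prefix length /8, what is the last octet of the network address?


Given: IP = 47.1.223.107, prefix = /8
Subnet mask = 255.0.0.0
Last octet of IP: 107
Last octet of mask: 0
Network last octet = 107 AND 0 = 0

0


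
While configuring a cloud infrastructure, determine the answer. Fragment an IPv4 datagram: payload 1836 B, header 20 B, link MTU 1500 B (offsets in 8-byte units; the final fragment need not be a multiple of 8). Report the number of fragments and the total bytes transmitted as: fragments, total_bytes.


Max data per non-final fragment = floor((MTU - header)/8)*8 = floor((1500 - 20)/8)*8 = floor(1480/8)*8 = 1480 B
Final fragment needs no 8-byte alignment: it can carry up to MTU - header = 1480 B
Non-final fragments needed = ceil((payload - 1480) / 1480) = ceil(356/1480) = ceil(0.2405) = 1
Number of fragments = 1 + 1 = 2
Fragment sizes (data): 1 * 1480 B + 356 B (last, 356 <= 1480 OK)
Total bytes sent = payload + n_frags * header = 1836 + 2*20 = 1836 + 40 = 1876 B

2, 1876


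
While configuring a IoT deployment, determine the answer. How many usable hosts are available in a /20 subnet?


Given: subnet mask /20
Host bits = 32 - 20 = 12
Total addresses = 2^12 = 4096
Usable hosts = 4096 - 2 (network + broadcast) = 4094

4094


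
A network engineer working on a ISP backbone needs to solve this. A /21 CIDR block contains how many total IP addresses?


Given: CIDR prefix /21
Host bits = 32 - 21 = 11
Total addresses = 2^11 = 2048

2048


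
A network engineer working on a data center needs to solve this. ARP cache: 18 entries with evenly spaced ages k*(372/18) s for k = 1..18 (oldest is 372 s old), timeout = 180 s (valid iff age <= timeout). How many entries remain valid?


Ages are k * 372/18 s for k = 1..18 (spacing = 20.6667 s).
Entry k is valid iff k * 372/18 <= 180 iff k <= 18 * 180 / 372 = 8.7097
n_valid = floor(8.7097) = 8
(n_stale = 18 - 8 = 10)

8


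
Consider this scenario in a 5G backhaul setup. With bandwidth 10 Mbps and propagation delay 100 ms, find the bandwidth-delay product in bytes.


Given: bandwidth = 10 Mbps, delay = 100 ms
BDP in bits = 10 * 10^6 * 100 / 1000
BDP in bits = 1000000
BDP in bytes = 1000000 / 8 = 125000

125000


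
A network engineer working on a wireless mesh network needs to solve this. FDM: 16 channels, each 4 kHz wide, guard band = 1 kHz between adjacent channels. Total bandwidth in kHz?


Given: 16 channels, 4 kHz each, guard = 1 kHz
Channel bandwidth = 16 * 4 = 64 kHz
Guard bands = 15 gaps * 1 kHz = 15 kHz
Total = 64 + 15 = 79 kHz

79


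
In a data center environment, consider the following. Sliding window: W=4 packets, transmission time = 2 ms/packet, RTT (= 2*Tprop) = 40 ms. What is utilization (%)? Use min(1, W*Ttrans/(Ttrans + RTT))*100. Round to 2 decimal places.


Given: W = 4, Ttrans = 2 ms, RTT = 40 ms (= 2 * Tprop, Tprop = 20 ms)
Cycle time = Ttrans + RTT = 2 + 40 = 42 ms (first packet sent until its ACK returns)
W * Ttrans = 4 * 2 = 8 ms of sending per cycle
W * Ttrans / (Ttrans + RTT) = 8 / 42 = 0.190476
U = min(1, 0.190476) = 0.190476
U% = 19.05%

19.05


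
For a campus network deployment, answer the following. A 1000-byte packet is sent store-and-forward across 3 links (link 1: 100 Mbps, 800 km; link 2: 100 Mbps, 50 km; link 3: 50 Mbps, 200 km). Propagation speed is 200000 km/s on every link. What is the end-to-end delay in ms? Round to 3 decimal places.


Packet = 1000 bytes = 8000 bits. Store-and-forward: sum (t_trans + t_prop) per link.
Link 1: t_trans = 8000/(100*10^6) s = 0.0800 ms; t_prop = 800/200000 s = 4.0000 ms; subtotal = 4.0800 ms
Link 2: t_trans = 8000/(100*10^6) s = 0.0800 ms; t_prop = 50/200000 s = 0.2500 ms; subtotal = 0.3300 ms
Link 3: t_trans = 8000/(50*10^6) s = 0.1600 ms; t_prop = 200/200000 s = 1.0000 ms; subtotal = 1.1600 ms
End-to-end = 4.0800 + 0.3300 + 1.1600 = 5.5700 ms -> 5.570 ms (3 dp)

5.570


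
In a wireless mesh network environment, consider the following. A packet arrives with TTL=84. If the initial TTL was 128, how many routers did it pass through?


Given: initial TTL = 128, received TTL = 84
Hops = initial TTL - received TTL
Hops = 128 - 84 = 44

44


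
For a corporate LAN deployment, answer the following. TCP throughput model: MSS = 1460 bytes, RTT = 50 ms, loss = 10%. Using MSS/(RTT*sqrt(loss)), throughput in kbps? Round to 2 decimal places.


Given: MSS = 1460 bytes, RTT = 50 ms, loss = 10%
RTT in seconds = 50 / 1000 = 0.05
Loss rate = 10% = 0.1
sqrt(loss) = sqrt(0.1) = 0.316227766017
Throughput (bytes/s) = 1460 / (0.05 * 0.316227766017) = 92338.5077
Throughput (kbps) = 92338.5077 * 8 / 1000 = 738.708061 -> 738.71 kbps (2 dp)

738.71


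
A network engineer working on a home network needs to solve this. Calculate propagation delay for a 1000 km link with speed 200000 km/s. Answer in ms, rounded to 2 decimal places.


Given: distance = 1000 km, speed = 200000 km/s
Delay = distance / speed = 1000 / 200000 seconds
Delay in ms = 1000 * 1000 / 200000
Delay = 5.0000 ms
Rounded to 2 dp = 5.00 ms

5.00


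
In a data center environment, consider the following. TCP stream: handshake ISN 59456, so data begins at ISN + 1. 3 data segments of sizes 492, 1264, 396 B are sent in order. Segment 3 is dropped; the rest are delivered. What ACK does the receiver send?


SYN uses sequence number 59456; first data byte = ISN + 1 = 59457.
Segment 1: SEQ = 59457, len = 492 B, covers [59457, 59948]
Segment 2: SEQ = 59949, len = 1264 B, covers [59949, 61212]
Segment 3: SEQ = 61213, len = 396 B, covers [61213, 61608] [LOST]
In-order data received: bytes [59457, 61212] (segments 1..2).
Segment 3 missing -> gap begins at byte 61213.
Cumulative ACK = next expected in-order byte = 59457 + 492 + 1264 = 61213

61213


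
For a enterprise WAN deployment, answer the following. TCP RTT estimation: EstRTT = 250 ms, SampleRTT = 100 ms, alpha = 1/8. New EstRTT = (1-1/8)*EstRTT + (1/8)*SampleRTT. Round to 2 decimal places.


Given: EstRTT = 250 ms, SampleRTT = 100 ms, alpha = 1/8
New EstRTT = (1 - alpha) * EstRTT + alpha * SampleRTT
(7/8) * 250 = 218.75
(1/8) * 100 = 12.5
New EstRTT = 218.75 + 12.5 = 231.25 ms -> 231.25 ms (2 dp)

231.25


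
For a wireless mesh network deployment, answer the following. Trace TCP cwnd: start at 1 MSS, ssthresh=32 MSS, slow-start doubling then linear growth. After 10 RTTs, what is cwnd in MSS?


RTT 0: cwnd = 1 MSS (initial)
RTT 1: cwnd = 2 MSS (slow start, doubled)
RTT 2: cwnd = 4 MSS (slow start, doubled)
RTT 3: cwnd = 8 MSS (slow start, doubled)
RTT 4: cwnd = 16 MSS (slow start, doubled)
RTT 5: cwnd = 32 MSS (slow start, doubled)
RTT 6: cwnd = 33 MSS (congestion avoidance, +1)
RTT 7: cwnd = 34 MSS (congestion avoidance, +1)
RTT 8: cwnd = 35 MSS (congestion avoidance, +1)
RTT 9: cwnd = 36 MSS (congestion avoidance, +1)
RTT 10: cwnd = 37 MSS (congestion avoidance, +1)

37


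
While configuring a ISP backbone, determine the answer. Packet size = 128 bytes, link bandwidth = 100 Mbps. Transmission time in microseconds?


Given: packet = 128 bytes, bandwidth = 100 Mbps
Packet in bits = 128 * 8 = 1024 bits
Bandwidth = 100 * 10^6 = 100000000 bps
Time = 1024 / 100000000 seconds
Time in us = 1024 * 10^6 / 100000000 = 10.24

10.24


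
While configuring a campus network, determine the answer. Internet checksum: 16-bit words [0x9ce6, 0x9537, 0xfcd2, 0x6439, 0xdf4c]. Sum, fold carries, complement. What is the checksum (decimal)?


Given words: [0x9ce6, 0x9537, 0xfcd2, 0x6439, 0xdf4c]
Step 1: Sum all words
Raw sum = 40166 + 38199 + 64722 + 25657 + 57164 = 225908
Step 2: Fold carry: (29300 + 3) = 29303
One's complement = ~29303 & 0xFFFF = 36232

36232


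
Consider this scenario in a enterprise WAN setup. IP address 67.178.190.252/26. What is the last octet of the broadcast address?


Given: IP = 67.178.190.252, prefix = /26
Host bits = 32 - 26 = 6
Network last octet = 252 AND mask = 192
Host part size = 2^6 - 1 = 63
Broadcast last octet = 192 OR 63 = 255

255


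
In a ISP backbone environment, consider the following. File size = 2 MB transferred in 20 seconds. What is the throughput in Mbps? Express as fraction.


Given: file = 2 MB, time = 20 s
File in Mb = 2 * 8 = 16 Mb
Throughput = 16 / 20 Mbps
Throughput = 4/5 Mbps

4/5


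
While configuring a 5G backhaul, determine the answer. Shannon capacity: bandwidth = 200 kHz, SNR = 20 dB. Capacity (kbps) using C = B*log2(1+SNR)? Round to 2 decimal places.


Given: B = 200 kHz, SNR = 20 dB
SNR linear = 10^(20/10) = 100
1 + SNR = 101
log2(101) = 6.6582114828
C = 200 * 1000 * 6.6582114828 = 1331642.2966 bps
C = 1331.642297 kbps -> 1331.64 kbps (2 dp)

1331.64


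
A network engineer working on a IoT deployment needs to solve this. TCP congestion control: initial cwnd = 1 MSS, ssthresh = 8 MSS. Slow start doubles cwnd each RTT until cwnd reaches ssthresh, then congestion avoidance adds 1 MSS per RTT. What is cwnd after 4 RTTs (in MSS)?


RTT 0: cwnd = 1 MSS (initial)
RTT 1: cwnd = 2 MSS (slow start, doubled)
RTT 2: cwnd = 4 MSS (slow start, doubled)
RTT 3: cwnd = 8 MSS (slow start, doubled)
RTT 4: cwnd = 9 MSS (congestion avoidance, +1)

9


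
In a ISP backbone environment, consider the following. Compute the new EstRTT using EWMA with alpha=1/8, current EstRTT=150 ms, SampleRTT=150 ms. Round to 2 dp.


Given: EstRTT = 150 ms, SampleRTT = 150 ms, alpha = 1/8
New EstRTT = (1 - alpha) * EstRTT + alpha * SampleRTT
(7/8) * 150 = 131.25
(1/8) * 150 = 18.75
New EstRTT = 131.25 + 18.75 = 150 ms -> 150.00 ms (2 dp)

150.00


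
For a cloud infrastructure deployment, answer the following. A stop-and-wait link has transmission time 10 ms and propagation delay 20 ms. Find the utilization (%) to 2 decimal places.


Given: Ttrans = 10 ms, Tprop = 20 ms
RTT = 2 * Tprop = 2 * 20 = 40 ms
U = Ttrans / (Ttrans + RTT)
U = 10 / (10 + 40)
U = 10 / 50 = 0.2
U% = 20.00%

20.00


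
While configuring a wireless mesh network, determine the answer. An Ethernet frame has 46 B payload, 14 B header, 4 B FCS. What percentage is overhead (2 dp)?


Given: payload = 46 B, header = 14 B, trailer = 4 B
Overhead bytes = header + trailer = 14 + 4 = 18
Total frame = payload + overhead = 46 + 18 = 64
Overhead % = 18 / 64 * 100 = 28.1250% -> 28.13% (2 dp)

28.13


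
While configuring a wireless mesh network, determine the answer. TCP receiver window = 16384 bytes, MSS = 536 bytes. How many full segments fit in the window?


Given: RWND = 16384 bytes, MSS = 536 bytes
Full segments = floor(RWND / MSS)
Full segments = floor(16384 / 536)
Full segments = floor(30.5672) = 30

30


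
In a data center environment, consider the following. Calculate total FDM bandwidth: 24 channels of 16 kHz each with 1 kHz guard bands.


Given: 24 channels, 16 kHz each, guard = 1 kHz
Channel bandwidth = 24 * 16 = 384 kHz
Guard bands = 23 gaps * 1 kHz = 23 kHz
Total = 384 + 23 = 407 kHz

407


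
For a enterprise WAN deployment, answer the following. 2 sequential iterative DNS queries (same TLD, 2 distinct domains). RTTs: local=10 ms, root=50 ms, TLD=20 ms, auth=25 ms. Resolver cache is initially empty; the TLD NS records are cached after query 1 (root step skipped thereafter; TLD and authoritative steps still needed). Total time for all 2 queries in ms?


Lookup 1 (cold cache): local + root + TLD + auth = 10 + 50 + 20 + 25 = 105 ms
Lookups 2..2 (TLD NS cached -> skip root; new domain -> still ask TLD and auth): local + TLD + auth = 10 + 20 + 25 = 55 ms each
Remaining 1 lookups: 1 * 55 = 55 ms
Total = 105 + 55 = 160 ms

160


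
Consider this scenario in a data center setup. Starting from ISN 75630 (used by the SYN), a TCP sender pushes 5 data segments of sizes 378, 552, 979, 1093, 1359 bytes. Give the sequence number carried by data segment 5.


The SYN occupies sequence number ISN = 75630, so the first data byte is ISN + 1 = 75631.
SEQ of data segment i = (ISN + 1) + sum of payload sizes of segments 1..i-1.
Segment 1: SEQ = 75631, payload = 378 bytes
Segment 2: SEQ = 76009, payload = 552 bytes
Segment 3: SEQ = 76561, payload = 979 bytes
Segment 4: SEQ = 77540, payload = 1093 bytes
Segment 5: SEQ = 78633, payload = 1359 bytes
SEQ of segment 5 = 75631 + 378 + 552 + 979 + 1093 = 78633

78633


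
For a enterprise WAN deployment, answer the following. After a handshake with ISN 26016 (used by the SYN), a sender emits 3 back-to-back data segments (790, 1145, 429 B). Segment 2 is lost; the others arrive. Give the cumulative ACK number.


SYN uses sequence number 26016; first data byte = ISN + 1 = 26017.
Segment 1: SEQ = 26017, len = 790 B, covers [26017, 26806]
Segment 2: SEQ = 26807, len = 1145 B, covers [26807, 27951] [LOST]
Segment 3: SEQ = 27952, len = 429 B, covers [27952, 28380]
In-order data received: bytes [26017, 26806] (segments 1..1).
Segment 2 missing -> gap begins at byte 26807; later segments buffered out of order.
Cumulative ACK = next expected in-order byte = 26017 + 790 = 26807

26807


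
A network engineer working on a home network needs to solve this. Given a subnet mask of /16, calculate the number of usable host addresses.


Given: subnet mask /16
Host bits = 32 - 16 = 16
Total addresses = 2^16 = 65536
Usable hosts = 65536 - 2 (network + broadcast) = 65534

65534


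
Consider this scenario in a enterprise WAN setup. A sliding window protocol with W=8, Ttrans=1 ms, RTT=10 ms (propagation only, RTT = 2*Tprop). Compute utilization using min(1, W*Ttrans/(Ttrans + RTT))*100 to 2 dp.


Given: W = 8, Ttrans = 1 ms, RTT = 10 ms (= 2 * Tprop, Tprop = 5 ms)
Cycle time = Ttrans + RTT = 1 + 10 = 11 ms (first packet sent until its ACK returns)
W * Ttrans = 8 * 1 = 8 ms of sending per cycle
W * Ttrans / (Ttrans + RTT) = 8 / 11 = 0.727273
U = min(1, 0.727273) = 0.727273
U% = 72.73%

72.73


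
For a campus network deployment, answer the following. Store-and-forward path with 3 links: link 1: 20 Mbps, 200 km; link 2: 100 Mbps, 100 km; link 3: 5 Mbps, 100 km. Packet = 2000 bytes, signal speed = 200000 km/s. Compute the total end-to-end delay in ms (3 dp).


Packet = 2000 bytes = 16000 bits. Store-and-forward: sum (t_trans + t_prop) per link.
Link 1: t_trans = 16000/(20*10^6) s = 0.8000 ms; t_prop = 200/200000 s = 1.0000 ms; subtotal = 1.8000 ms
Link 2: t_trans = 16000/(100*10^6) s = 0.1600 ms; t_prop = 100/200000 s = 0.5000 ms; subtotal = 0.6600 ms
Link 3: t_trans = 16000/(5*10^6) s = 3.2000 ms; t_prop = 100/200000 s = 0.5000 ms; subtotal = 3.7000 ms
End-to-end = 1.8000 + 0.6600 + 3.7000 = 6.1600 ms -> 6.160 ms (3 dp)

6.160


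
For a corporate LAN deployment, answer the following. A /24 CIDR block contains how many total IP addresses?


Given: CIDR prefix /24
Host bits = 32 - 24 = 8
Total addresses = 2^8 = 256

256


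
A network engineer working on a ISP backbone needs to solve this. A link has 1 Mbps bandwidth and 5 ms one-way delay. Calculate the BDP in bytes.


Given: bandwidth = 1 Mbps, delay = 5 ms
BDP in bits = 1 * 10^6 * 5 / 1000
BDP in bits = 5000
BDP in bytes = 5000 / 8 = 625

625


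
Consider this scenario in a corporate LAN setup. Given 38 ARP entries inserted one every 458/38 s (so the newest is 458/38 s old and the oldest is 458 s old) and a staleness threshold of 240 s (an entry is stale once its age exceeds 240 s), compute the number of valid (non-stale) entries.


Ages are k * 458/38 s for k = 1..38 (spacing = 12.0526 s).
Entry k is valid iff k * 458/38 <= 240 iff k <= 38 * 240 / 458 = 19.9127
n_valid = floor(19.9127) = 19
(n_stale = 38 - 19 = 19)

19


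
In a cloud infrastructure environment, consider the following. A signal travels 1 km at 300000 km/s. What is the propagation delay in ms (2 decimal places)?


Given: distance = 1 km, speed = 300000 km/s
Delay = distance / speed = 1 / 300000 seconds
Delay in ms = 1 * 1000 / 300000
Delay = 0.0033 ms
Rounded to 2 dp = 0.00 ms

0.00


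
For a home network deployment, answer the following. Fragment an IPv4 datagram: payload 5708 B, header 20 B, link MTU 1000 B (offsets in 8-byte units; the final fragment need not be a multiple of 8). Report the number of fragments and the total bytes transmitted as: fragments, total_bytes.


Max data per non-final fragment = floor((MTU - header)/8)*8 = floor((1000 - 20)/8)*8 = floor(980/8)*8 = 976 B
Final fragment needs no 8-byte alignment: it can carry up to MTU - header = 980 B
Non-final fragments needed = ceil((payload - 980) / 976) = ceil(4728/976) = ceil(4.8443) = 5
Number of fragments = 5 + 1 = 6
Fragment sizes (data): 5 * 976 B + 828 B (last, 828 <= 980 OK)
Total bytes sent = payload + n_frags * header = 5708 + 6*20 = 5708 + 120 = 5828 B

6, 5828


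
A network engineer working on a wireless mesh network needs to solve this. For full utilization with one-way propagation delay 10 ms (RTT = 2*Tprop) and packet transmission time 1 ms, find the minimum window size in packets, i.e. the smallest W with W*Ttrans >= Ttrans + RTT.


Given: Ttrans = 1 ms, RTT = 20 ms (= 2 * Tprop, Tprop = 10 ms)
Time until first ACK returns = Ttrans + RTT = 1 + 20 = 21 ms
Need W * Ttrans >= Ttrans + RTT  ->  W >= (Ttrans + RTT) / Ttrans
(Ttrans + RTT) / Ttrans = 21 / 1 = 21
W_min = ceil(21) = 21

21


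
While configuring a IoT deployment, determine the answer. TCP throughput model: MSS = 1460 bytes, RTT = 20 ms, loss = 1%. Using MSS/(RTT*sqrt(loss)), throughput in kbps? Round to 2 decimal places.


Given: MSS = 1460 bytes, RTT = 20 ms, loss = 1%
RTT in seconds = 20 / 1000 = 0.02
Loss rate = 1% = 0.01
sqrt(loss) = sqrt(0.01) = 0.1
Throughput (bytes/s) = 1460 / (0.02 * 0.1) = 730000.0000
Throughput (kbps) = 730000.0000 * 8 / 1000 = 5840.000000 -> 5840.00 kbps (2 dp)

5840.00


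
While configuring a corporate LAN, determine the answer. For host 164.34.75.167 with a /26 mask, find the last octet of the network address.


Given: IP = 164.34.75.167, prefix = /26
Subnet mask = 255.255.255.192
Last octet of IP: 167
Last octet of mask: 192
Network last octet = 167 AND 192 = 128

128


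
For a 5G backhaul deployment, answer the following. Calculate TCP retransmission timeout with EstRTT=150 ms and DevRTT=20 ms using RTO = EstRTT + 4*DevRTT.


Given: EstRTT = 150 ms, DevRTT = 20 ms
Timeout = EstRTT + 4 * DevRTT
4 * DevRTT = 4 * 20 = 80
Timeout = 150 + 80 = 230 ms

230


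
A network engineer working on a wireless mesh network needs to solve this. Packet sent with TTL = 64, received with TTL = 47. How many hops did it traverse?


Given: initial TTL = 64, received TTL = 47
Hops = initial TTL - received TTL
Hops = 64 - 47 = 17

17


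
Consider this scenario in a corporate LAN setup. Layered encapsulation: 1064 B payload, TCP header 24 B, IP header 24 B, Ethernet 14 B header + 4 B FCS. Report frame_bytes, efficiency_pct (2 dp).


TCP segment = 1064 + 24 = 1088 B
IP packet = 1088 + 24 = 1112 B
Ethernet frame = 1112 + 14 + 4 = 1130 B
Efficiency = app / frame = 1064 / 1130 = 0.941593 = 94.1593% -> 94.16% (2 dp)

1130, 94.16


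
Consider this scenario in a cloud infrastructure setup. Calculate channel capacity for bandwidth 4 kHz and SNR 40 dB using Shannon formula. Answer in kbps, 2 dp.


Given: B = 4 kHz, SNR = 40 dB
SNR linear = 10^(40/10) = 10000
1 + SNR = 10001
log2(10001) = 13.2878566418
C = 4 * 1000 * 13.2878566418 = 53151.4266 bps
C = 53.151427 kbps -> 53.15 kbps (2 dp)

53.15


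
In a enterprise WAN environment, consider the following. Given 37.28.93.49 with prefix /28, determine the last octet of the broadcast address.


Given: IP = 37.28.93.49, prefix = /28
Host bits = 32 - 28 = 4
Network last octet = 49 AND mask = 48
Host part size = 2^4 - 1 = 15
Broadcast last octet = 48 OR 15 = 63

63


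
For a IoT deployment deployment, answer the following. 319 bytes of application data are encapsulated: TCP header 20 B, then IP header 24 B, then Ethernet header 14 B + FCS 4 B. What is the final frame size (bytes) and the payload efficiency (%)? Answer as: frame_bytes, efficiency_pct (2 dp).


TCP segment = 319 + 20 = 339 B
IP packet = 339 + 24 = 363 B
Ethernet frame = 363 + 14 + 4 = 381 B
Efficiency = app / frame = 319 / 381 = 0.837270 = 83.7270% -> 83.73% (2 dp)

381, 83.73


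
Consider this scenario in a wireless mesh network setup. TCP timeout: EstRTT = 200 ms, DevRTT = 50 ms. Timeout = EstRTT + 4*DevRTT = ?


Given: EstRTT = 200 ms, DevRTT = 50 ms
Timeout = EstRTT + 4 * DevRTT
4 * DevRTT = 4 * 50 = 200
Timeout = 200 + 200 = 400 ms

400


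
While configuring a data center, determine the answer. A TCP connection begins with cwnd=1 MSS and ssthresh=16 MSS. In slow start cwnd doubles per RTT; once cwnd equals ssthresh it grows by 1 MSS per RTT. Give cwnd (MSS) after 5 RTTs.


RTT 0: cwnd = 1 MSS (initial)
RTT 1: cwnd = 2 MSS (slow start, doubled)
RTT 2: cwnd = 4 MSS (slow start, doubled)
RTT 3: cwnd = 8 MSS (slow start, doubled)
RTT 4: cwnd = 16 MSS (slow start, doubled)
RTT 5: cwnd = 17 MSS (congestion avoidance, +1)

17


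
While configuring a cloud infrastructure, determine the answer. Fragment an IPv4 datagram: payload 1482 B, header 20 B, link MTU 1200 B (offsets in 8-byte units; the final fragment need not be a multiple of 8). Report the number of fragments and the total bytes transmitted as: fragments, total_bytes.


Max data per non-final fragment = floor((MTU - header)/8)*8 = floor((1200 - 20)/8)*8 = floor(1180/8)*8 = 1176 B
Final fragment needs no 8-byte alignment: it can carry up to MTU - header = 1180 B
Non-final fragments needed = ceil((payload - 1180) / 1176) = ceil(302/1176) = ceil(0.2568) = 1
Number of fragments = 1 + 1 = 2
Fragment sizes (data): 1 * 1176 B + 306 B (last, 306 <= 1180 OK)
Total bytes sent = payload + n_frags * header = 1482 + 2*20 = 1482 + 40 = 1522 B

2, 1522


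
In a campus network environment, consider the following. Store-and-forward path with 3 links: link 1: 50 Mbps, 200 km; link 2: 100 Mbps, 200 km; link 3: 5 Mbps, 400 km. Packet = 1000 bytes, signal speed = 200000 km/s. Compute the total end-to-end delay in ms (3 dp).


Packet = 1000 bytes = 8000 bits. Store-and-forward: sum (t_trans + t_prop) per link.
Link 1: t_trans = 8000/(50*10^6) s = 0.1600 ms; t_prop = 200/200000 s = 1.0000 ms; subtotal = 1.1600 ms
Link 2: t_trans = 8000/(100*10^6) s = 0.0800 ms; t_prop = 200/200000 s = 1.0000 ms; subtotal = 1.0800 ms
Link 3: t_trans = 8000/(5*10^6) s = 1.6000 ms; t_prop = 400/200000 s = 2.0000 ms; subtotal = 3.6000 ms
End-to-end = 1.1600 + 1.0800 + 3.6000 = 5.8400 ms -> 5.840 ms (3 dp)

5.840


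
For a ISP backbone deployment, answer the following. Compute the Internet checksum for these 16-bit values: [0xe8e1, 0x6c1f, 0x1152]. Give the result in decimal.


Given words: [0xe8e1, 0x6c1f, 0x1152]
Step 1: Sum all words
Raw sum = 59617 + 27679 + 4434 = 91730
Step 2: Fold carry: (26194 + 1) = 26195
One's complement = ~26195 & 0xFFFF = 39340

39340


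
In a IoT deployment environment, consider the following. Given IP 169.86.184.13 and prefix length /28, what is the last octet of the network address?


Given: IP = 169.86.184.13, prefix = /28
Subnet mask = 255.255.255.240
Last octet of IP: 13
Last octet of mask: 240
Network last octet = 13 AND 240 = 0

0


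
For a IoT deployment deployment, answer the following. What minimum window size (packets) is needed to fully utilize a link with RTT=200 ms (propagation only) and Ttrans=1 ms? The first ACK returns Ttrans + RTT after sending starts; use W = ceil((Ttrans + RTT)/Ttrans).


Given: Ttrans = 1 ms, RTT = 200 ms (= 2 * Tprop, Tprop = 100 ms)
Time until first ACK returns = Ttrans + RTT = 1 + 200 = 201 ms
Need W * Ttrans >= Ttrans + RTT  ->  W >= (Ttrans + RTT) / Ttrans
(Ttrans + RTT) / Ttrans = 201 / 1 = 201
W_min = ceil(201) = 201

201


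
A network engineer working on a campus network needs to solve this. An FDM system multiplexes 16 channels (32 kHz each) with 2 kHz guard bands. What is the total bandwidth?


Given: 16 channels, 32 kHz each, guard = 2 kHz
Channel bandwidth = 16 * 32 = 512 kHz
Guard bands = 15 gaps * 2 kHz = 30 kHz
Total = 512 + 30 = 542 kHz

542


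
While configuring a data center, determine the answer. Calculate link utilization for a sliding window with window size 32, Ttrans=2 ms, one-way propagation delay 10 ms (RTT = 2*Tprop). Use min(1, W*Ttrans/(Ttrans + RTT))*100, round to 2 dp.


Given: W = 32, Ttrans = 2 ms, RTT = 20 ms (= 2 * Tprop, Tprop = 10 ms)
Cycle time = Ttrans + RTT = 2 + 20 = 22 ms (first packet sent until its ACK returns)
W * Ttrans = 32 * 2 = 64 ms of sending per cycle
W * Ttrans / (Ttrans + RTT) = 64 / 22 = 2.909091
U = min(1, 2.909091) = 1.000000
U% = 100.00%

100.00


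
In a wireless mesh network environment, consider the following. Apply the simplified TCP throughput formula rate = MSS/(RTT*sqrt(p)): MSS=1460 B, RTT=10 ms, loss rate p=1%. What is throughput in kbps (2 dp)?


Given: MSS = 1460 bytes, RTT = 10 ms, loss = 1%
RTT in seconds = 10 / 1000 = 0.01
Loss rate = 1% = 0.01
sqrt(loss) = sqrt(0.01) = 0.1
Throughput (bytes/s) = 1460 / (0.01 * 0.1) = 1460000.0000
Throughput (kbps) = 1460000.0000 * 8 / 1000 = 11680.000000 -> 11680.00 kbps (2 dp)

11680.00


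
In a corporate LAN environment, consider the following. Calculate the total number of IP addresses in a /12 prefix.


Given: CIDR prefix /12
Host bits = 32 - 12 = 20
Total addresses = 2^20 = 1048576

1048576


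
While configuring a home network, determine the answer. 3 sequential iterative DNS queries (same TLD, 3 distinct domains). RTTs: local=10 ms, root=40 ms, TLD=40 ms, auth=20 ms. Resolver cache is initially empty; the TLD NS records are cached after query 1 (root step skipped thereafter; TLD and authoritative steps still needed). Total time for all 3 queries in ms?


Lookup 1 (cold cache): local + root + TLD + auth = 10 + 40 + 40 + 20 = 110 ms
Lookups 2..3 (TLD NS cached -> skip root; new domain -> still ask TLD and auth): local + TLD + auth = 10 + 40 + 20 = 70 ms each
Remaining 2 lookups: 2 * 70 = 140 ms
Total = 110 + 140 = 250 ms

250


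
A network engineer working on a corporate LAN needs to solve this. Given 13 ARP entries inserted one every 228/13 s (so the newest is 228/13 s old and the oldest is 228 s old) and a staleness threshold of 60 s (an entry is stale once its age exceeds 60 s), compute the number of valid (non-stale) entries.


Ages are k * 228/13 s for k = 1..13 (spacing = 17.5385 s).
Entry k is valid iff k * 228/13 <= 60 iff k <= 13 * 60 / 228 = 3.4211
n_valid = floor(3.4211) = 3
(n_stale = 13 - 3 = 10)

3


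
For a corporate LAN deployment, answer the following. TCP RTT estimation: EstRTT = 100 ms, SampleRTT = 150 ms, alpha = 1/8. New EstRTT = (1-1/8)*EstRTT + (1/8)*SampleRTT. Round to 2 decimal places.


Given: EstRTT = 100 ms, SampleRTT = 150 ms, alpha = 1/8
New EstRTT = (1 - alpha) * EstRTT + alpha * SampleRTT
(7/8) * 100 = 87.5
(1/8) * 150 = 18.75
New EstRTT = 87.5 + 18.75 = 106.25 ms -> 106.25 ms (2 dp)

106.25


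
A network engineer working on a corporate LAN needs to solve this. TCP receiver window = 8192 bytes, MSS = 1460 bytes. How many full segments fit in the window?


Given: RWND = 8192 bytes, MSS = 1460 bytes
Full segments = floor(RWND / MSS)
Full segments = floor(8192 / 1460)
Full segments = floor(5.611) = 5

5


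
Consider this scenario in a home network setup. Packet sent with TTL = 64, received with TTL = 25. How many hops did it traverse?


Given: initial TTL = 64, received TTL = 25
Hops = initial TTL - received TTL
Hops = 64 - 25 = 39

39


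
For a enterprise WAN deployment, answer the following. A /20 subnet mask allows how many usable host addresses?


Given: subnet mask /20
Host bits = 32 - 20 = 12
Total addresses = 2^12 = 4096
Usable hosts = 4096 - 2 (network + broadcast) = 4094

4094


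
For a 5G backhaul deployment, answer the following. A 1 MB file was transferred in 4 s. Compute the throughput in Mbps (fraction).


Given: file = 1 MB, time = 4 s
File in Mb = 1 * 8 = 8 Mb
Throughput = 8 / 4 Mbps
Throughput = 2 Mbps

2


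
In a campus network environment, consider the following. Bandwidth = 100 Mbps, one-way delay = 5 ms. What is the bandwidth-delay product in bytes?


Given: bandwidth = 100 Mbps, delay = 5 ms
BDP in bits = 100 * 10^6 * 5 / 1000
BDP in bits = 500000
BDP in bytes = 500000 / 8 = 62500

62500


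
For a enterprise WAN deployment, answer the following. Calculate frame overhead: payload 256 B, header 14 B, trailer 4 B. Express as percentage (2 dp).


Given: payload = 256 B, header = 14 B, trailer = 4 B
Overhead bytes = header + trailer = 14 + 4 = 18
Total frame = payload + overhead = 256 + 18 = 274
Overhead % = 18 / 274 * 100 = 6.5693% -> 6.57% (2 dp)

6.57


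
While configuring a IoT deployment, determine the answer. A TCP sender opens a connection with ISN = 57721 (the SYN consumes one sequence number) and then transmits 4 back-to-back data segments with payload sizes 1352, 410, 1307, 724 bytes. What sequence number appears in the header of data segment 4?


The SYN occupies sequence number ISN = 57721, so the first data byte is ISN + 1 = 57722.
SEQ of data segment i = (ISN + 1) + sum of payload sizes of segments 1..i-1.
Segment 1: SEQ = 57722, payload = 1352 bytes
Segment 2: SEQ = 59074, payload = 410 bytes
Segment 3: SEQ = 59484, payload = 1307 bytes
Segment 4: SEQ = 60791, payload = 724 bytes
SEQ of segment 4 = 57722 + 1352 + 410 + 1307 = 60791

60791


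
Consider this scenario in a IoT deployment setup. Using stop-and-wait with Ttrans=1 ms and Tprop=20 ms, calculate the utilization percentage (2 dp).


Given: Ttrans = 1 ms, Tprop = 20 ms
RTT = 2 * Tprop = 2 * 20 = 40 ms
U = Ttrans / (Ttrans + RTT)
U = 1 / (1 + 40)
U = 1 / 41 = 0.02439
U% = 2.44%

2.44


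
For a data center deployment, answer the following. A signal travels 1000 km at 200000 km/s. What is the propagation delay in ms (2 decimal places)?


Given: distance = 1000 km, speed = 200000 km/s
Delay = distance / speed = 1000 / 200000 seconds
Delay in ms = 1000 * 1000 / 200000
Delay = 5.0000 ms
Rounded to 2 dp = 5.00 ms

5.00


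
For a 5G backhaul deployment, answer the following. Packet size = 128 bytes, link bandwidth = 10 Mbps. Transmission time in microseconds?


Given: packet = 128 bytes, bandwidth = 10 Mbps
Packet in bits = 128 * 8 = 1024 bits
Bandwidth = 10 * 10^6 = 10000000 bps
Time = 1024 / 10000000 seconds
Time in us = 1024 * 10^6 / 10000000 = 102.4

102.4


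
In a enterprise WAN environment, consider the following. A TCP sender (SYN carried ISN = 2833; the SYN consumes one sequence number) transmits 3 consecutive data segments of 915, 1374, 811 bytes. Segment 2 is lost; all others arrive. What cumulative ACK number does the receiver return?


SYN uses sequence number 2833; first data byte = ISN + 1 = 2834.
Segment 1: SEQ = 2834, len = 915 B, covers [2834, 3748]
Segment 2: SEQ = 3749, len = 1374 B, covers [3749, 5122] [LOST]
Segment 3: SEQ = 5123, len = 811 B, covers [5123, 5933]
In-order data received: bytes [2834, 3748] (segments 1..1).
Segment 2 missing -> gap begins at byte 3749; later segments buffered out of order.
Cumulative ACK = next expected in-order byte = 2834 + 915 = 3749

3749


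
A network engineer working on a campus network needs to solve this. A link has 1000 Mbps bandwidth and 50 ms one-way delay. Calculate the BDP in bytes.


Given: bandwidth = 1000 Mbps, delay = 50 ms
BDP in bits = 1000 * 10^6 * 50 / 1000
BDP in bits = 50000000
BDP in bytes = 50000000 / 8 = 6250000

6250000


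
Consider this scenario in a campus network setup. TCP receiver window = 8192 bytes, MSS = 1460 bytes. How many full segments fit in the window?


Given: RWND = 8192 bytes, MSS = 1460 bytes
Full segments = floor(RWND / MSS)
Full segments = floor(8192 / 1460)
Full segments = floor(5.611) = 5

5


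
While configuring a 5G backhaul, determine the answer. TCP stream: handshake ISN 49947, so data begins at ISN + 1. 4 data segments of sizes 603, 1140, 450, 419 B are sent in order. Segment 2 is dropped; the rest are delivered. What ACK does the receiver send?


SYN uses sequence number 49947; first data byte = ISN + 1 = 49948.
Segment 1: SEQ = 49948, len = 603 B, covers [49948, 50550]
Segment 2: SEQ = 50551, len = 1140 B, covers [50551, 51690] [LOST]
Segment 3: SEQ = 51691, len = 450 B, covers [51691, 52140]
Segment 4: SEQ = 52141, len = 419 B, covers [52141, 52559]
In-order data received: bytes [49948, 50550] (segments 1..1).
Segment 2 missing -> gap begins at byte 50551; later segments buffered out of order.
Cumulative ACK = next expected in-order byte = 49948 + 603 = 50551

50551
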